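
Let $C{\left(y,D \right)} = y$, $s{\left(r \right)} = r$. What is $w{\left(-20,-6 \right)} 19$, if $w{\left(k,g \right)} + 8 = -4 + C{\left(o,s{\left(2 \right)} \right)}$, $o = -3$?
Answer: $-285$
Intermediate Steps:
$w{\left(k,g \right)} = -15$ ($w{\left(k,g \right)} = -8 - 7 = -15$)
$w{\left(-20,-6 \right)} 19 = \left(-15\right) 19 = -285$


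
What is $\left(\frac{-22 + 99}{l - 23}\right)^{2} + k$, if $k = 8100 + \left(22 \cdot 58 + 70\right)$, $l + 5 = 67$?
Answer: $\frac{14373295}{1521} \approx 9449.9$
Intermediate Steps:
$l = 62$ ($l = -5 + 67 = 62$)
$k = 9446$ ($k = 8100 + \left(1276 + 70\right) = 8100 + 1346 = 9446$)
$\left(\frac{-22 + 99}{l - 23}\right)^{2} + k = \left(\frac{-22 + 99}{62 - 23}\right)^{2} + 9446 = \left(\frac{77}{39}\right)^{2} + 9446 = \frac{5929}{1521} + 9446 = \frac{14373295}{1521}$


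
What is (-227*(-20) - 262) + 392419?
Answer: 396697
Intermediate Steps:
(-227*(-20) - 262) + 392419 = (4540 - 262) + 392419 = 4278 + 392419 = 396697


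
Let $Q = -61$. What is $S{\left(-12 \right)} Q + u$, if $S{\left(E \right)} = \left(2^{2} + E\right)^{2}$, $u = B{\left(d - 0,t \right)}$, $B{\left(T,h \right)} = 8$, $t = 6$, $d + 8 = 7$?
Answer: $-3896$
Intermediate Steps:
$d = -1$ ($d = -8 + 7 = -1$)
$u = 8$
$S{\left(E \right)} = \left(4 + E\right)^{2}$
$S{\left(-12 \right)} Q + u = \left(4 - 12\right)^{2} \left(-61\right) + 8 = \left(-8\right)^{2} \left(-61\right) + 8 = 64 \left(-61\right) + 8 = -3904 + 8 = -3896$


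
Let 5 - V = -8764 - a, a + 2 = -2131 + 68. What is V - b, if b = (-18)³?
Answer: 12536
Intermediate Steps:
b = -5832
a = -2065 (a = -2 + (-2131 + 68) = -2 - 2063 = -2065)
V = 6704 (V = 5 - (-8764 - 1*(-2065)) = 5 - (-8764 + 2065) = 5 - 1*(-6699) = 5 + 6699 = 6704)
V - b = 6704 - 1*(-5832) = 6704 + 5832 = 12536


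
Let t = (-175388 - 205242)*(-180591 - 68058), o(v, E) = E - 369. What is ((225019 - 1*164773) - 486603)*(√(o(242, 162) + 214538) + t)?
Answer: -40351820185606590 - 426357*√214331 ≈ -4.0352e+16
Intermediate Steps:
o(v, E) = -369 + E
t = 94643268870 (t = -380630*(-248649) = 94643268870)
((225019 - 1*164773) - 486603)*(√(o(242, 162) + 214538) + t) = ((225019 - 1*164773) - 486603)*(√((-369 + 162) + 214538) + 94643268870) = ((225019 - 164773) - 486603)*(√(-207 + 214538) + 94643268870) = (60246 - 486603)*(√214331 + 94643268870) = -426357*(94643268870 + √214331) = -40351820185606590 - 426357*√214331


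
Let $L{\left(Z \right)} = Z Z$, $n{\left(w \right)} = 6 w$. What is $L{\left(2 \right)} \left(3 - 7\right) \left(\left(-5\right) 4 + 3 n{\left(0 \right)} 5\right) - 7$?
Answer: $313$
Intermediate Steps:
$L{\left(Z \right)} = Z^{2}$
$L{\left(2 \right)} \left(3 - 7\right) \left(\left(-5\right) 4 + 3 n{\left(0 \right)} 5\right) - 7 = 2^{2} \left(3 - 7\right) \left(\left(-5\right) 4 + 3 \cdot 6 \cdot 0 \cdot 5\right) - 7 = 4 \left(- 4 \left(-20 + 3 \cdot 0 \cdot 5\right)\right) - 7 = 4 \left(- 4 \left(-20 + 0 \cdot 5\right)\right) - 7 = 4 \left(- 4 \left(-20 + 0\right)\right) - 7 = 4 \left(\left(-4\right) \left(-20\right)\right) - 7 = 4 \cdot 80 - 7 = 320 - 7 = 313$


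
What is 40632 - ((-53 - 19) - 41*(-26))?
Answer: 39638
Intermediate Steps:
40632 - ((-53 - 19) - 41*(-26)) = 40632 - (-72 + 1066) = 40632 - 1*994 = 40632 - 994 = 39638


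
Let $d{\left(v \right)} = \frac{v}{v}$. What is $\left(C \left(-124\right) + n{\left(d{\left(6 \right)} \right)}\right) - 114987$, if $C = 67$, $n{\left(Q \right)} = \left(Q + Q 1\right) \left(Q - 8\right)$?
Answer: $-123309$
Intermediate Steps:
$d{\left(v \right)} = 1$
$n{\left(Q \right)} = 2 Q \left(-8 + Q\right)$ ($n{\left(Q \right)} = \left(Q + Q\right) \left(-8 + Q\right) = 2 Q \left(-8 + Q\right)$)
$\left(C \left(-124\right) + n{\left(d{\left(6 \right)} \right)}\right) - 114987 = \left(67 \left(-124\right) + 2 \cdot 1 \left(-8 + 1\right)\right) - 114987 = \left(-8308 + 2 \cdot 1 \left(-7\right)\right) - 114987 = \left(-8308 - 14\right) - 114987 = -8322 - 114987 = -123309$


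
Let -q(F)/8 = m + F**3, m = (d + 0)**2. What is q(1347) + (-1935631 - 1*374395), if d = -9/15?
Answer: -488859535322/25 ≈ -1.9554e+10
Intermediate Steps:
d = -3/5 (d = -9*1/15 = -3/5 ≈ -0.60000)
m = 9/25 (m = (-3/5 + 0)**2 = (-3/5)**2 = 9/25 ≈ 0.36000)
q(F) = -72/25 - 8*F**3 (q(F) = -8*(9/25 + F**3) = -72/25 - 8*F**3)
q(1347) + (-1935631 - 1*374395) = (-72/25 - 8*1347**3) + (-1935631 - 1*374395) = (-72/25 - 8*2444008923) + (-1935631 - 374395) = (-72/25 - 19552071384) - 2310026 = -488801784672/25 - 2310026 = -488859535322/25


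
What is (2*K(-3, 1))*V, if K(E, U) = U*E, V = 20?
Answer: -120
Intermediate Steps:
K(E, U) = E*U
(2*K(-3, 1))*V = (2*(-3*1))*20 = (2*(-3))*20 = -6*20 = -120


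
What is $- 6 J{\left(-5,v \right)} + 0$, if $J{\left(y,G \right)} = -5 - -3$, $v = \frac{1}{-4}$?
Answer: $12$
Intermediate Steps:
$v = - \frac{1}{4} \approx -0.25$
$J{\left(y,G \right)} = -2$ ($J{\left(y,G \right)} = -5 + 3 = -2$)
$- 6 J{\left(-5,v \right)} + 0 = \left(-6\right) \left(-2\right) + 0 = 12 + 0 = 12$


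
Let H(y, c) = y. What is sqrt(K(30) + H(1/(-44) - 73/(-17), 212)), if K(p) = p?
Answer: sqrt(4793745)/374 ≈ 5.8542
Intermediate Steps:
sqrt(K(30) + H(1/(-44) - 73/(-17), 212)) = sqrt(30 + (1/(-44) - 73/(-17))) = sqrt(30 + (1*(-1/44) - 73*(-1/17))) = sqrt(30 + (-1/44 + 73/17)) = sqrt(30 + 3195/748) = sqrt(25635/748) = sqrt(4793745)/374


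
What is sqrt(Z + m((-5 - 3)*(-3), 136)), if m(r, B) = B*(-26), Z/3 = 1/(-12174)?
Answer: I*sqrt(58228603162)/4058 ≈ 59.464*I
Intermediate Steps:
Z = -1/4058 (Z = 3/(-12174) = 3*(-1/12174) = -1/4058 ≈ -0.00024643)
m(r, B) = -26*B
sqrt(Z + m((-5 - 3)*(-3), 136)) = sqrt(-1/4058 - 26*136) = sqrt(-1/4058 - 3536) = sqrt(-14349089/4058) = I*sqrt(58228603162)/4058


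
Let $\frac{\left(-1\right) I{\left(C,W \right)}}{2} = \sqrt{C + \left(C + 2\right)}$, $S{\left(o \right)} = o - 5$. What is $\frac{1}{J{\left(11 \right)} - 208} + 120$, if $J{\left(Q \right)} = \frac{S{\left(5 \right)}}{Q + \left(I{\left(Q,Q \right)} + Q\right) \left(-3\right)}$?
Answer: $\frac{24959}{208} \approx 120.0$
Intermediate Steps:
$S{\left(o \right)} = -5 + o$
$I{\left(C,W \right)} = - 2 \sqrt{2 + 2 C}$ ($I{\left(C,W \right)} = - 2 \sqrt{C + \left(C + 2\right)} = - 2 \sqrt{C + \left(2 + C\right)} = - 2 \sqrt{2 + 2 C}$)
$J{\left(Q \right)} = 0$ ($J{\left(Q \right)} = \frac{-5 + 5}{Q + \left(- 2 \sqrt{2 + 2 Q} + Q\right) \left(-3\right)} = \frac{0}{Q + \left(Q - 2 \sqrt{2 + 2 Q}\right) \left(-3\right)} = \frac{0}{Q - \left(- 6 \sqrt{2 + 2 Q} + 3 Q\right)} = \frac{0}{- 2 Q + 6 \sqrt{2 + 2 Q}} = 0$)
$\frac{1}{J{\left(11 \right)} - 208} + 120 = \frac{1}{0 - 208} + 120 = \frac{1}{-208} + 120 = - \frac{1}{208} + 120 = \frac{24959}{208}$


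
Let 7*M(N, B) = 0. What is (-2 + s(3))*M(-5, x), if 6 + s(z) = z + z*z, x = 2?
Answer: 0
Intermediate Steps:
s(z) = -6 + z + z² (s(z) = -6 + (z + z*z) = -6 + (z + z²) = -6 + z + z²)
M(N, B) = 0 (M(N, B) = (⅐)*0 = 0)
(-2 + s(3))*M(-5, x) = (-2 + (-6 + 3 + 3²))*0 = (-2 + (-6 + 3 + 9))*0 = (-2 + 6)*0 = 4*0 = 0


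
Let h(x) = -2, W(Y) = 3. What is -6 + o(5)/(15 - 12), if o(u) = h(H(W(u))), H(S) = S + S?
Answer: -20/3 ≈ -6.6667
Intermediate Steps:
H(S) = 2*S
o(u) = -2
-6 + o(5)/(15 - 12) = -6 - 2/(15 - 12) = -6 - 2/3 = -6 + (⅓)*(-2) = -6 - ⅔ = -20/3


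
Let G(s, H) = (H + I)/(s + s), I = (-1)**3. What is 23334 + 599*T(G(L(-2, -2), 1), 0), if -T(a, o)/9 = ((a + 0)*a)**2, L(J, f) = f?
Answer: 23334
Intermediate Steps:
I = -1
G(s, H) = (-1 + H)/(2*s) (G(s, H) = (H - 1)/(s + s) = (-1 + H)/((2*s)) = (-1 + H)*(1/(2*s)) = (-1 + H)/(2*s))
T(a, o) = -9*a**4 (T(a, o) = -9*a**2*(a + 0)**2 = -9*a**4)
23334 + 599*T(G(L(-2, -2), 1), 0) = 23334 + 599*(-9*(-1 + 1)**4/256) = 23334 + 599*(-9*((1/2)*(-1/2)*0)**4) = 23334 + 599*(-9*0**4) = 23334 + 599*(-9*0) = 23334 + 599*0 = 23334 + 0 = 23334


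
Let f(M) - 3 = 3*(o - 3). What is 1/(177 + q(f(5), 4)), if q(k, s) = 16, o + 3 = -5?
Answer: 1/193 ≈ 0.0051813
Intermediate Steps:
o = -8 (o = -3 - 5 = -8)
f(M) = -30 (f(M) = 3 + 3*(-8 - 3) = 3 + 3*(-11) = 3 - 33 = -30)
1/(177 + q(f(5), 4)) = 1/(177 + 16) = 1/193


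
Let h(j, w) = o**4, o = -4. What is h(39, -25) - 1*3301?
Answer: -3045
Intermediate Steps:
h(j, w) = 256 (h(j, w) = (-4)**4 = 256)
h(39, -25) - 1*3301 = 256 - 1*3301 = 256 - 3301 = -3045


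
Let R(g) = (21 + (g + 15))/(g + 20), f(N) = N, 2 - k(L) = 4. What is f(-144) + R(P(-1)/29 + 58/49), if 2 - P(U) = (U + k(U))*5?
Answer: -4400969/30935 ≈ -142.27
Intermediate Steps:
k(L) = -2 (k(L) = 2 - 1*4 = 2 - 4 = -2)
P(U) = 12 - 5*U (P(U) = 2 - (U - 2)*5 = 2 - (-2 + U)*5 = 2 - (-10 + 5*U) = 2 + (10 - 5*U) = 12 - 5*U)
R(g) = (36 + g)/(20 + g) (R(g) = (21 + (15 + g))/(20 + g) = (36 + g)/(20 + g))
f(-144) + R(P(-1)/29 + 58/49) = -144 + (36 + ((12 - 5*(-1))/29 + 58/49))/(20 + ((12 - 5*(-1))/29 + 58/49)) = -144 + (36 + ((12 + 5)*(1/29) + 58*(1/49)))/(20 + ((12 + 5)*(1/29) + 58*(1/49))) = -144 + (36 + (17*(1/29) + 58/49))/(20 + (17*(1/29) + 58/49)) = -144 + (36 + (17/29 + 58/49))/(20 + (17/29 + 58/49)) = -144 + (36 + 2515/1421)/(20 + 2515/1421) = -144 + (53671/1421)/(30935/1421) = -144 + (1421/30935)*(53671/1421) = -144 + 53671/30935 = -4400969/30935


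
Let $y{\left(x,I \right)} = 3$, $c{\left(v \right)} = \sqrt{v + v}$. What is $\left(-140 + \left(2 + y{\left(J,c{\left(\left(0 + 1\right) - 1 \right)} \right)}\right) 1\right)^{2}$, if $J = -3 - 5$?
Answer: $18225$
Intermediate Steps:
$J = -8$
$c{\left(v \right)} = \sqrt{2} \sqrt{v}$ ($c{\left(v \right)} = \sqrt{2 v} = \sqrt{2} \sqrt{v}$)
$\left(-140 + \left(2 + y{\left(J,c{\left(\left(0 + 1\right) - 1 \right)} \right)}\right) 1\right)^{2} = \left(-140 + \left(2 + 3\right) 1\right)^{2} = \left(-140 + 5 \cdot 1\right)^{2} = \left(-140 + 5\right)^{2} = \left(-135\right)^{2} = 18225$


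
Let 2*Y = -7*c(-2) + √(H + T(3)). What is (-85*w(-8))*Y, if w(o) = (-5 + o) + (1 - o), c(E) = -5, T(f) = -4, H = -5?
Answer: 5950 + 510*I ≈ 5950.0 + 510.0*I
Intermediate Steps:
Y = 35/2 + 3*I/2 (Y = (-7*(-5) + √(-5 - 4))/2 = (35 + √(-9))/2 = (35 + 3*I)/2 = 35/2 + 3*I/2 ≈ 17.5 + 1.5*I)
w(o) = -4
(-85*w(-8))*Y = (-85*(-4))*(35/2 + 3*I/2) = 340*(35/2 + 3*I/2) = 5950 + 510*I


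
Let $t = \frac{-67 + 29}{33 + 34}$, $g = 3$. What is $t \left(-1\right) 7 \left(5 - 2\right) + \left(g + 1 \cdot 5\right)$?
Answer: $\frac{1334}{67} \approx 19.91$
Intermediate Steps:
$t = - \frac{38}{67} \approx -0.56716$
$t \left(-1\right) 7 \left(5 - 2\right) + \left(g + 1 \cdot 5\right) = - \frac{38 \left(-1\right) 7 \left(5 - 2\right)}{67} + \left(3 + 1 \cdot 5\right) = - \frac{38 \left(\left(-7\right) 3\right)}{67} + \left(3 + 5\right) = \left(- \frac{38}{67}\right) \left(-21\right) + 8 = \frac{798}{67} + 8 = \frac{1334}{67}$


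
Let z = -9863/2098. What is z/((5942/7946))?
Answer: -39185699/6233158 ≈ -6.2867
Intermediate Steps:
z = -9863/2098 (z = -9863*1/2098 = -9863/2098 ≈ -4.7011)
z/((5942/7946)) = -9863/(2098*(5942/7946)) = -9863/(2098*(5942*(1/7946))) = -9863/(2098*2971/3973) = -9863/2098*3973/2971 = -39185699/6233158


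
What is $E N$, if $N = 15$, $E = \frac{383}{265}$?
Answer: $\frac{1149}{53} \approx 21.679$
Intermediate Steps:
$E = \frac{383}{265}$ ($E = 383 \cdot \frac{1}{265} = \frac{383}{265} \approx 1.4453$)
$E N = \frac{383}{265} \cdot 15 = \frac{1149}{53}$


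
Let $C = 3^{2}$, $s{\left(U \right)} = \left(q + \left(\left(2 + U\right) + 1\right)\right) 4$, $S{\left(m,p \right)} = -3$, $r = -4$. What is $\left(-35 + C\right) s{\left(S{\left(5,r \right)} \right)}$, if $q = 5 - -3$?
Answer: $-832$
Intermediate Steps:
$q = 8$ ($q = 5 + 3 = 8$)
$s{\left(U \right)} = 44 + 4 U$ ($s{\left(U \right)} = \left(8 + \left(\left(2 + U\right) + 1\right)\right) 4 = \left(8 + \left(3 + U\right)\right) 4 = \left(11 + U\right) 4 = 44 + 4 U$)
$C = 9$
$\left(-35 + C\right) s{\left(S{\left(5,r \right)} \right)} = \left(-35 + 9\right) \left(44 + 4 \left(-3\right)\right) = - 26 \left(44 - 12\right) = \left(-26\right) 32 = -832$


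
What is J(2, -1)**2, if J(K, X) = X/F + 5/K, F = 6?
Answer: 49/9 ≈ 5.4444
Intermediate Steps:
J(K, X) = 5/K + X/6 (J(K, X) = X/6 + 5/K = 5/K + X/6)
J(2, -1)**2 = (5/2 + (1/6)*(-1))**2 = (5*(1/2) - 1/6)**2 = (5/2 - 1/6)**2 = (7/3)**2 = 49/9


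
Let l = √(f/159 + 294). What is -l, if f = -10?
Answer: -4*√464439/159 ≈ -17.145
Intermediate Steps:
l = 4*√464439/159 (l = √(-10/159 + 294) = √(46736/159) = 4*√464439/159 ≈ 17.145)
-l = -4*√464439/159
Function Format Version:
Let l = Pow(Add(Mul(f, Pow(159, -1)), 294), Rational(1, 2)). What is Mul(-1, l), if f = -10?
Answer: Mul(Rational(-4, 159), Pow(464439, Rational(1, 2))) ≈ -17.145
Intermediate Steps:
l = Mul(Rational(4, 159), Pow(464439, Rational(1, 2))) (l = Pow(Add(Mul(-10, Pow(159, -1)), 294), Rational(1, 2)) = Pow(Add(Mul(-10, Rational(1, 159)), 294), Rational(1, 2)) = Pow(Add(Rational(-10, 159), 294), Rational(1, 2)) = Pow(Rational(46736, 159), Rational(1, 2)) = Mul(Rational(4, 159), Pow(464439, Rational(1, 2))) ≈ 17.145)
Mul(-1, l) = Mul(-1, Mul(Rational(4, 159), Pow(464439, Rational(1, 2)))) = Mul(Rational(-4, 159), Pow(464439, Rational(1, 2)))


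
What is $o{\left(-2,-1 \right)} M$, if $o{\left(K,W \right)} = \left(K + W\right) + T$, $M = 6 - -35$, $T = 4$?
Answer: $41$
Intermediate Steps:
$M = 41$ ($M = 6 + 35 = 41$)
$o{\left(K,W \right)} = 4 + K + W$ ($o{\left(K,W \right)} = \left(K + W\right) + 4 = 4 + K + W$)
$o{\left(-2,-1 \right)} M = \left(4 - 2 - 1\right) 41 = 1 \cdot 41 = 41$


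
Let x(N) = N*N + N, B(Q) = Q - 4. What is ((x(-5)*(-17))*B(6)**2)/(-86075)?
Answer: 272/17215 ≈ 0.015800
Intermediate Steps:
B(Q) = -4 + Q
x(N) = N + N**2 (x(N) = N**2 + N = N + N**2)
((x(-5)*(-17))*B(6)**2)/(-86075) = ((-5*(1 - 5)*(-17))*(-4 + 6)**2)/(-86075) = ((-5*(-4)*(-17))*2**2)*(-1/86075) = ((20*(-17))*4)*(-1/86075) = -340*4*(-1/86075) = -1360*(-1/86075) = 272/17215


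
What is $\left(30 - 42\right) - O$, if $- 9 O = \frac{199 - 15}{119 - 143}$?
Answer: $- \frac{347}{27} \approx -12.852$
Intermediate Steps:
$O = \frac{23}{27}$ ($O = - \frac{\left(199 - 15\right) \frac{1}{119 - 143}}{9} = - \frac{184 \frac{1}{-24}}{9} = - \frac{184 \left(- \frac{1}{24}\right)}{9} = \left(- \frac{1}{9}\right) \left(- \frac{23}{3}\right) = \frac{23}{27} \approx 0.85185$)
$\left(30 - 42\right) - O = \left(30 - 42\right) - \frac{23}{27} = -12 - \frac{23}{27} = - \frac{347}{27}$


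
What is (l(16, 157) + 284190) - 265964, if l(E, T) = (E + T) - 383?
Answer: 18016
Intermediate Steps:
l(E, T) = -383 + E + T
(l(16, 157) + 284190) - 265964 = ((-383 + 16 + 157) + 284190) - 265964 = (-210 + 284190) - 265964 = 283980 - 265964 = 18016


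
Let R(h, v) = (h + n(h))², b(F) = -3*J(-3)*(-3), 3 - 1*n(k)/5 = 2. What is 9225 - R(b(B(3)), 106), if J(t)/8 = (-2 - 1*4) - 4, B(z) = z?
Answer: -502000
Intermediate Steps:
n(k) = 5 (n(k) = 15 - 5*2 = 15 - 10 = 5)
J(t) = -80 (J(t) = 8*((-2 - 1*4) - 4) = 8*((-2 - 4) - 4) = 8*(-6 - 4) = 8*(-10) = -80)
b(F) = -720 (b(F) = -3*(-80)*(-3) = 240*(-3) = -720)
R(h, v) = (5 + h)² (R(h, v) = (h + 5)² = (5 + h)²)
9225 - R(b(B(3)), 106) = 9225 - (5 - 720)² = 9225 - 1*(-715)² = 9225 - 1*511225 = 9225 - 511225 = -502000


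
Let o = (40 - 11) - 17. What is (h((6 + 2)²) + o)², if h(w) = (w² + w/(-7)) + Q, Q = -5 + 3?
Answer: 822427684/49 ≈ 1.6784e+7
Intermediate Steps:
o = 12 (o = 29 - 17 = 12)
Q = -2
h(w) = -2 + w² - w/7 (h(w) = (w² + w/(-7)) - 2 = (w² - w/7) - 2 = -2 + w² - w/7)
(h((6 + 2)²) + o)² = ((-2 + ((6 + 2)²)² - (6 + 2)²/7) + 12)² = ((-2 + (8²)² - ⅐*8²) + 12)² = ((-2 + 64² - ⅐*64) + 12)² = ((-2 + 4096 - 64/7) + 12)² = (28594/7 + 12)² = (28678/7)² = 822427684/49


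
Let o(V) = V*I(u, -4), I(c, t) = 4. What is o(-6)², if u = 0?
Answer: 576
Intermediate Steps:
o(V) = 4*V (o(V) = V*4 = 4*V)
o(-6)² = (4*(-6))² = (-24)² = 576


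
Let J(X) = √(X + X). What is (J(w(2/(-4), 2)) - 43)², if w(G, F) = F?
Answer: 1681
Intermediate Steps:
J(X) = √2*√X (J(X) = √(2*X) = √2*√X)
(J(w(2/(-4), 2)) - 43)² = (√2*√2 - 43)² = (2 - 43)² = (-41)² = 1681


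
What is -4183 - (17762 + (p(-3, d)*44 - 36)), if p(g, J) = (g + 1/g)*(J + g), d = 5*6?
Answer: -17949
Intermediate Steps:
d = 30
p(g, J) = (J + g)*(g + 1/g)
-4183 - (17762 + (p(-3, d)*44 - 36)) = -4183 - (17762 + ((1 + (-3)² + 30*(-3) + 30/(-3))*44 - 36)) = -4183 - (17762 + ((1 + 9 - 90 + 30*(-⅓))*44 - 36)) = -4183 - (17762 + ((1 + 9 - 90 - 10)*44 - 36)) = -4183 - (17762 + (-90*44 - 36)) = -4183 - (17762 + (-3960 - 36)) = -4183 - (17762 - 3996) = -4183 - 1*13766 = -4183 - 13766 = -17949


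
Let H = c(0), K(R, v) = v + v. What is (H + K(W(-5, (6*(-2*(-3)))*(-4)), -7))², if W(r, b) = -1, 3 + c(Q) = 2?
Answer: 225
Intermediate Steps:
c(Q) = -1 (c(Q) = -3 + 2 = -1)
K(R, v) = 2*v
H = -1
(H + K(W(-5, (6*(-2*(-3)))*(-4)), -7))² = (-1 + 2*(-7))² = (-1 - 14)² = (-15)² = 225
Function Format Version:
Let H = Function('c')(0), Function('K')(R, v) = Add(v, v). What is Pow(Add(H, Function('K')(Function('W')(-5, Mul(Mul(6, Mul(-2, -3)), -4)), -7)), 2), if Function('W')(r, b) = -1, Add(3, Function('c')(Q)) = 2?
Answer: 225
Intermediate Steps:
Function('c')(Q) = -1 (Function('c')(Q) = Add(-3, 2) = -1)
Function('K')(R, v) = Mul(2, v)
H = -1
Pow(Add(H, Function('K')(Function('W')(-5, Mul(Mul(6, Mul(-2, -3)), -4)), -7)), 2) = Pow(Add(-1, Mul(2, -7)), 2) = Pow(Add(-1, -14), 2) = Pow(-15, 2) = 225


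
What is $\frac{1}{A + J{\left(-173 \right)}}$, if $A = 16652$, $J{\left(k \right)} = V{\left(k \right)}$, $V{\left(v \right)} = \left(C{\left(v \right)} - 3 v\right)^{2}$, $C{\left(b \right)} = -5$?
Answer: $\frac{1}{280848} \approx 3.5606 \cdot 10^{-6}$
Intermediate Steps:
$V{\left(v \right)} = \left(-5 - 3 v\right)^{2}$
$J{\left(k \right)} = \left(5 + 3 k\right)^{2}$
$\frac{1}{A + J{\left(-173 \right)}} = \frac{1}{16652 + \left(5 + 3 \left(-173\right)\right)^{2}} = \frac{1}{16652 + \left(5 - 519\right)^{2}} = \frac{1}{16652 + \left(-514\right)^{2}} = \frac{1}{16652 + 264196} = \frac{1}{280848}$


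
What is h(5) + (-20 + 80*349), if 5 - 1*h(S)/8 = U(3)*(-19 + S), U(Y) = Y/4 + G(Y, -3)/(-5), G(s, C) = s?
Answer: 139784/5 ≈ 27957.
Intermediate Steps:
U(Y) = Y/20 (U(Y) = Y/4 + Y/(-5) = Y*(¼) + Y*(-⅕) = Y/4 - Y/5 = Y/20)
h(S) = 314/5 - 6*S/5 (h(S) = 40 - 8*(1/20)*3*(-19 + S) = 40 - 6*(-19 + S)/5 = 40 - 8*(-57/20 + 3*S/20) = 40 + (114/5 - 6*S/5) = 314/5 - 6*S/5)
h(5) + (-20 + 80*349) = (314/5 - 6/5*5) + (-20 + 80*349) = (314/5 - 6) + (-20 + 27920) = 284/5 + 27900 = 139784/5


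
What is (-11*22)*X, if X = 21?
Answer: -5082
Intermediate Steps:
(-11*22)*X = -11*22*21 = -242*21 = -5082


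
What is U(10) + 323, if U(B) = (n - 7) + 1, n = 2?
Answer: 319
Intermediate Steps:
U(B) = -4 (U(B) = (2 - 7) + 1 = -5 + 1 = -4)
U(10) + 323 = -4 + 323 = 319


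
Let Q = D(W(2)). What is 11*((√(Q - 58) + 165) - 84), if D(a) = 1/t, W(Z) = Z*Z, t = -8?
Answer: 891 + 11*I*√930/4 ≈ 891.0 + 83.864*I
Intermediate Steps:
W(Z) = Z²
D(a) = -⅛ (D(a) = 1/(-8) = -⅛)
Q = -⅛ ≈ -0.12500
11*((√(Q - 58) + 165) - 84) = 11*((√(-⅛ - 58) + 165) - 84) = 11*((√(-465/8) + 165) - 84) = 11*((I*√930/4 + 165) - 84) = 11*((165 + I*√930/4) - 84) = 11*(81 + I*√930/4) = 891 + 11*I*√930/4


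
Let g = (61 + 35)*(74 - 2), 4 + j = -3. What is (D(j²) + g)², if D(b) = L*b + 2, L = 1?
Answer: 48483369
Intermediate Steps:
j = -7 (j = -4 - 3 = -7)
D(b) = 2 + b (D(b) = 1*b + 2 = b + 2 = 2 + b)
g = 6912 (g = 96*72 = 6912)
(D(j²) + g)² = ((2 + (-7)²) + 6912)² = ((2 + 49) + 6912)² = (51 + 6912)² = 6963² = 48483369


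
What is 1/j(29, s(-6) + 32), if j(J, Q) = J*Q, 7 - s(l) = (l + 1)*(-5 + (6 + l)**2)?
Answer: 1/406 ≈ 0.0024631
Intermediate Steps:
s(l) = 7 - (1 + l)*(-5 + (6 + l)**2) (s(l) = 7 - (l + 1)*(-5 + (6 + l)**2) = 7 - (1 + l)*(-5 + (6 + l)**2))
1/j(29, s(-6) + 32) = 1/(29*((-24 - 1*(-6)**3 - 43*(-6) - 13*(-6)**2) + 32)) = 1/(29*((-24 - 1*(-216) + 258 - 13*36) + 32)) = 1/(29*((-24 + 216 + 258 - 468) + 32)) = 1/(29*(-18 + 32)) = 1/(29*14) = 1/406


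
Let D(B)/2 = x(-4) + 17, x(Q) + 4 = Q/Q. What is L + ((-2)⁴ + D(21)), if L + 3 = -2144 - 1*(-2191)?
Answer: 88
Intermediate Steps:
x(Q) = -3 (x(Q) = -4 + Q/Q = -4 + 1 = -3)
D(B) = 28 (D(B) = 2*(-3 + 17) = 2*14 = 28)
L = 44 (L = -3 + (-2144 - 1*(-2191)) = -3 + (-2144 + 2191) = -3 + 47 = 44)
L + ((-2)⁴ + D(21)) = 44 + ((-2)⁴ + 28) = 44 + (16 + 28) = 44 + 44 = 88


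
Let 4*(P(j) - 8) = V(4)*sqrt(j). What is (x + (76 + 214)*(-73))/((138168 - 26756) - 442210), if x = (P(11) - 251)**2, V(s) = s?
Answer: -6315/55133 + 81*sqrt(11)/55133 ≈ -0.10967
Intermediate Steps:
P(j) = 8 + sqrt(j) (P(j) = 8 + (4*sqrt(j))/4 = 8 + sqrt(j))
x = (-243 + sqrt(11))**2 (x = ((8 + sqrt(11)) - 251)**2 = (-243 + sqrt(11))**2 ≈ 57448.)
(x + (76 + 214)*(-73))/((138168 - 26756) - 442210) = ((243 - sqrt(11))**2 + (76 + 214)*(-73))/((138168 - 26756) - 442210) = ((243 - sqrt(11))**2 + 290*(-73))/(111412 - 442210) = ((243 - sqrt(11))**2 - 21170)/(-330798) = (-21170 + (243 - sqrt(11))**2)*(-1/330798) = 10585/165399 - (243 - sqrt(11))**2/330798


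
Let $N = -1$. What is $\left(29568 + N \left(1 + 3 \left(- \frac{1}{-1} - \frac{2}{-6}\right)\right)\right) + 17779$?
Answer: $47342$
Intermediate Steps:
$\left(29568 + N \left(1 + 3 \left(- \frac{1}{-1} - \frac{2}{-6}\right)\right)\right) + 17779 = \left(29568 - \left(1 + 3 \left(- \frac{1}{-1} - \frac{2}{-6}\right)\right)\right) + 17779 = \left(29568 - \left(1 + 3 \left(\left(-1\right) \left(-1\right) - - \frac{1}{3}\right)\right)\right) + 17779 = \left(29568 - \left(1 + 3 \left(1 + \frac{1}{3}\right)\right)\right) + 17779 = \left(29568 - \left(1 + 3 \cdot \frac{4}{3}\right)\right) + 17779 = \left(29568 - \left(1 + 4\right)\right) + 17779 = \left(29568 - 5\right) + 17779 = 29563 + 17779 = 47342$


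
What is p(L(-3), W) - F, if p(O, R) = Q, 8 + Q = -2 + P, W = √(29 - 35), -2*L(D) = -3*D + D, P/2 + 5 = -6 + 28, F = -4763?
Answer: 4787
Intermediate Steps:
P = 34 (P = -10 + 2*(-6 + 28) = -10 + 2*22 = -10 + 44 = 34)
L(D) = D (L(D) = -(-3*D + D)/2 = -(-1)*D = D)
W = I*√6 (W = √(-6) = I*√6 ≈ 2.4495*I)
Q = 24 (Q = -8 + (-2 + 34) = -8 + 32 = 24)
p(O, R) = 24
p(L(-3), W) - F = 24 - 1*(-4763) = 24 + 4763 = 4787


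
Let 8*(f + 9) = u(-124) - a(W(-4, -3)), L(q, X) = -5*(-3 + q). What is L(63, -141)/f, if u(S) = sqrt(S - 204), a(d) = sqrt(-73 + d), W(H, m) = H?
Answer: 2400/(72 + I*sqrt(77) - 2*I*sqrt(82)) ≈ 32.782 + 4.2507*I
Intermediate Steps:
u(S) = sqrt(-204 + S)
L(q, X) = 15 - 5*q
f = -9 - I*sqrt(77)/8 + I*sqrt(82)/4 (f = -9 + (sqrt(-204 - 124) - sqrt(-73 - 4))/8 = -9 + (sqrt(-328) - sqrt(-77))/8 = -9 + (2*I*sqrt(82) - I*sqrt(77))/8 = -9 + (-I*sqrt(77) + 2*I*sqrt(82))/8 = -9 + (-I*sqrt(77)/8 + I*sqrt(82)/4) = -9 - I*sqrt(77)/8 + I*sqrt(82)/4 ≈ -9.0 + 1.167*I)
L(63, -141)/f = (15 - 5*63)/(-9 - I*sqrt(77)/8 + I*sqrt(82)/4) = (15 - 315)/(-9 - I*sqrt(77)/8 + I*sqrt(82)/4) = -300/(-9 - I*sqrt(77)/8 + I*sqrt(82)/4)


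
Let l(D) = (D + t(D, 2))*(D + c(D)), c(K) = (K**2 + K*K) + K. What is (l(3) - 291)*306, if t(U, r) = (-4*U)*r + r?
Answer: -228582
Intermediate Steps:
t(U, r) = r - 4*U*r (t(U, r) = -4*U*r + r = r - 4*U*r)
c(K) = K + 2*K**2 (c(K) = (K**2 + K**2) + K = 2*K**2 + K = K + 2*K**2)
l(D) = (2 - 7*D)*(D + D*(1 + 2*D)) (l(D) = (D + 2*(1 - 4*D))*(D + D*(1 + 2*D)) = (D + (2 - 8*D))*(D + D*(1 + 2*D)) = (2 - 7*D)*(D + D*(1 + 2*D)))
(l(3) - 291)*306 = (2*3*(2 - 7*3**2 - 5*3) - 291)*306 = (2*3*(2 - 7*9 - 15) - 291)*306 = (2*3*(2 - 63 - 15) - 291)*306 = (2*3*(-76) - 291)*306 = (-456 - 291)*306 = -747*306 = -228582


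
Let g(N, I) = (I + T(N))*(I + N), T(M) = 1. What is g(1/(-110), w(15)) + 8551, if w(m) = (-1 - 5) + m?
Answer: 95050/11 ≈ 8640.9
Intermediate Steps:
w(m) = -6 + m
g(N, I) = (1 + I)*(I + N) (g(N, I) = (I + 1)*(I + N) = (1 + I)*(I + N))
g(1/(-110), w(15)) + 8551 = ((-6 + 15) + 1/(-110) + (-6 + 15)² + (-6 + 15)/(-110)) + 8551 = (9 - 1/110 + 9² + 9*(-1/110)) + 8551 = (9 - 1/110 + 81 - 9/110) + 8551 = 989/11 + 8551 = 95050/11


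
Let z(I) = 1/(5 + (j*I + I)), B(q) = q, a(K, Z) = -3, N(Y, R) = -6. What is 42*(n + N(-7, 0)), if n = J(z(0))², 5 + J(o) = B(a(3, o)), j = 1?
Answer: 2436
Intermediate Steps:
z(I) = 1/(5 + 2*I) (z(I) = 1/(5 + (1*I + I)) = 1/(5 + (I + I)) = 1/(5 + 2*I))
J(o) = -8 (J(o) = -5 - 3 = -8)
n = 64 (n = (-8)² = 64)
42*(n + N(-7, 0)) = 42*(64 - 6) = 42*58 = 2436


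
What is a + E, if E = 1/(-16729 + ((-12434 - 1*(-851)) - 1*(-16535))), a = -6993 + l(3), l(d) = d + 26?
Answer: -82015029/11777 ≈ -6964.0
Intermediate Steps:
l(d) = 26 + d
a = -6964 (a = -6993 + (26 + 3) = -6993 + 29 = -6964)
E = -1/11777 (E = 1/(-16729 + ((-12434 + 851) + 16535)) = 1/(-16729 + (-11583 + 16535)) = 1/(-16729 + 4952) = 1/(-11777) = -1/11777 ≈ -8.4911e-5)
a + E = -6964 - 1/11777 = -82015029/11777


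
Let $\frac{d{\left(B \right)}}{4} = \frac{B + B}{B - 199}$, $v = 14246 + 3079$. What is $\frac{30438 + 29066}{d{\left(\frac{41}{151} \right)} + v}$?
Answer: $\frac{111599752}{32493017} \approx 3.4346$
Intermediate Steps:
$v = 17325$
$d{\left(B \right)} = \frac{8 B}{-199 + B}$ ($d{\left(B \right)} = 4 \frac{B + B}{B - 199} = 4 \frac{2 B}{-199 + B} = \frac{8 B}{-199 + B}$)
$\frac{30438 + 29066}{d{\left(\frac{41}{151} \right)} + v} = \frac{30438 + 29066}{\frac{8 \cdot \frac{41}{151}}{-199 + \frac{41}{151}} + 17325} = \frac{59504}{\frac{8 \cdot 41 \cdot \frac{1}{151}}{-199 + 41 \cdot \frac{1}{151}} + 17325} = \frac{59504}{8 \cdot \frac{41}{151} \frac{1}{-199 + \frac{41}{151}} + 17325} = \frac{59504}{8 \cdot \frac{41}{151} \frac{1}{- \frac{30008}{151}} + 17325} = \frac{59504}{8 \cdot \frac{41}{151} \left(- \frac{151}{30008}\right) + 17325} = \frac{59504}{- \frac{41}{3751} + 17325} = \frac{59504}{\frac{64986034}{3751}} = 59504 \cdot \frac{3751}{64986034} = \frac{111599752}{32493017}$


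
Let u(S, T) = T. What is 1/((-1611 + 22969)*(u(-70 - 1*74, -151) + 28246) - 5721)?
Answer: 1/600047289 ≈ 1.6665e-9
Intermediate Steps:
1/((-1611 + 22969)*(u(-70 - 1*74, -151) + 28246) - 5721) = 1/((-1611 + 22969)*(-151 + 28246) - 5721) = 1/(21358*28095 - 5721) = 1/(600053010 - 5721) = 1/600047289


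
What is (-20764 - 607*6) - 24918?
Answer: -49324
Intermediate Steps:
(-20764 - 607*6) - 24918 = (-20764 - 3642) - 24918 = -24406 - 24918 = -49324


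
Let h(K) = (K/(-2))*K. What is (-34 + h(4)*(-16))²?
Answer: 8836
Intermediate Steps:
h(K) = -K²/2 (h(K) = (K*(-½))*K = (-K/2)*K = -K²/2)
(-34 + h(4)*(-16))² = (-34 - ½*4²*(-16))² = (-34 - ½*16*(-16))² = (-34 - 8*(-16))² = (-34 + 128)² = 94² = 8836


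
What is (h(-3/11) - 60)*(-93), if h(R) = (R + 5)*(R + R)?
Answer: 704196/121 ≈ 5819.8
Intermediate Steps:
h(R) = 2*R*(5 + R) (h(R) = (5 + R)*(2*R) = 2*R*(5 + R))
(h(-3/11) - 60)*(-93) = (2*(-3/11)*(5 - 3/11) - 60)*(-93) = (2*(-3/11)*(52/11) - 60)*(-93) = (-312/121 - 60)*(-93) = -7572/121*(-93) = 704196/121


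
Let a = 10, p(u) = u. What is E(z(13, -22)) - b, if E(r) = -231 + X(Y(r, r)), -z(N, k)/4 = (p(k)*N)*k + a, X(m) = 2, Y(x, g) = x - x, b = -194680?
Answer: 194451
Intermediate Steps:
Y(x, g) = 0
z(N, k) = -40 - 4*N*k² (z(N, k) = -4*((k*N)*k + 10) = -4*((N*k)*k + 10) = -4*(N*k² + 10) = -4*(10 + N*k²) = -40 - 4*N*k²)
E(r) = -229 (E(r) = -231 + 2 = -229)
E(z(13, -22)) - b = -229 - 1*(-194680) = -229 + 194680 = 194451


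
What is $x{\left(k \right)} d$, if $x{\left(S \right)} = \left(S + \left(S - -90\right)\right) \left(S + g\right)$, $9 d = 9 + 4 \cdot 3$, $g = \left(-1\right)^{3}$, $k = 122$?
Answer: $\frac{282898}{3} \approx 94299.0$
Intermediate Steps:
$g = -1$
$d = \frac{7}{3}$ ($d = \frac{9 + 4 \cdot 3}{9} = \frac{9 + 12}{9} = \frac{1}{9} \cdot 21 = \frac{7}{3} \approx 2.3333$)
$x{\left(S \right)} = \left(-1 + S\right) \left(90 + 2 S\right)$ ($x{\left(S \right)} = \left(S + \left(S - -90\right)\right) \left(S - 1\right) = \left(S + \left(S + 90\right)\right) \left(-1 + S\right) = \left(S + \left(90 + S\right)\right) \left(-1 + S\right) = \left(90 + 2 S\right) \left(-1 + S\right) = \left(-1 + S\right) \left(90 + 2 S\right)$)
$x{\left(k \right)} d = \left(-90 + 2 \cdot 122^{2} + 88 \cdot 122\right) \frac{7}{3} = \left(-90 + 2 \cdot 14884 + 10736\right) \frac{7}{3} = \left(-90 + 29768 + 10736\right) \frac{7}{3} = 40414 \cdot \frac{7}{3} = \frac{282898}{3}$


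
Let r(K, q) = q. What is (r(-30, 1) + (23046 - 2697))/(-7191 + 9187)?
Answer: 10175/998 ≈ 10.195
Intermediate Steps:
(r(-30, 1) + (23046 - 2697))/(-7191 + 9187) = (1 + (23046 - 2697))/(-7191 + 9187) = (1 + 20349)/1996 = 20350*(1/1996) = 10175/998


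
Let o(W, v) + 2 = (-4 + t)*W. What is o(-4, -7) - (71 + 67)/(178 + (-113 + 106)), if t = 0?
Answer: 752/57 ≈ 13.193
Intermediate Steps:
o(W, v) = -2 - 4*W (o(W, v) = -2 + (-4 + 0)*W = -2 - 4*W)
o(-4, -7) - (71 + 67)/(178 + (-113 + 106)) = (-2 - 4*(-4)) - (71 + 67)/(178 + (-113 + 106)) = (-2 + 16) - 138/(178 - 7) = 14 - 138/171 = 14 - 1*46/57 = 14 - 46/57 = 752/57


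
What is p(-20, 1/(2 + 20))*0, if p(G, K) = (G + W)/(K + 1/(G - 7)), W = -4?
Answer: 0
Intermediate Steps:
p(G, K) = (-4 + G)/(K + 1/(-7 + G)) (p(G, K) = (G - 4)/(K + 1/(G - 7)) = (-4 + G)/(K + 1/(-7 + G)))
p(-20, 1/(2 + 20))*0 = ((28 + (-20)**2 - 11*(-20))/(1 - 7/(2 + 20) - 20/(2 + 20)))*0 = ((28 + 400 + 220)/(1 - 7/22 - 20/22))*0 = (648/(1 - 7*1/22 - 20*1/22))*0 = (648/(1 - 7/22 - 10/11))*0 = (648/(-5/22))*0 = -22/5*648*0 = -14256/5*0 = 0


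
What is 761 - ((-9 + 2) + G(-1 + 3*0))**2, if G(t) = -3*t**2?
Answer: 661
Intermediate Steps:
761 - ((-9 + 2) + G(-1 + 3*0))**2 = 761 - ((-9 + 2) - 3*(-1 + 3*0)**2)**2 = 761 - (-7 - 3*(-1 + 0)**2)**2 = 761 - (-7 - 3*(-1)**2)**2 = 761 - (-7 - 3*1)**2 = 761 - (-7 - 3)**2 = 761 - 1*(-10)**2 = 761 - 1*100 = 761 - 100 = 661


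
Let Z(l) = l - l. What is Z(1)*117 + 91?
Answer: 91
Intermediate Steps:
Z(l) = 0
Z(1)*117 + 91 = 0*117 + 91 = 0 + 91 = 91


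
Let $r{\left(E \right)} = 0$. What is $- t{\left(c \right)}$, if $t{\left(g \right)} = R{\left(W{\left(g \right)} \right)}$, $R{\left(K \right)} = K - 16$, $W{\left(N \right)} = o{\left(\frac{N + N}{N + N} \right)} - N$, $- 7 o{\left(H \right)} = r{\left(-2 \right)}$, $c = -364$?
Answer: $-348$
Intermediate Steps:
$o{\left(H \right)} = 0$ ($o{\left(H \right)} = \left(- \frac{1}{7}\right) 0 = 0$)
$W{\left(N \right)} = - N$ ($W{\left(N \right)} = 0 - N = - N$)
$R{\left(K \right)} = -16 + K$ ($R{\left(K \right)} = K - 16 = -16 + K$)
$t{\left(g \right)} = -16 - g$
$- t{\left(c \right)} = - (-16 - -364) = - (-16 + 364) = \left(-1\right) 348 = -348$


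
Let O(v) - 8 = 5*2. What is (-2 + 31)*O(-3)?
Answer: 522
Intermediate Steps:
O(v) = 18 (O(v) = 8 + 5*2 = 8 + 10 = 18)
(-2 + 31)*O(-3) = (-2 + 31)*18 = 29*18 = 522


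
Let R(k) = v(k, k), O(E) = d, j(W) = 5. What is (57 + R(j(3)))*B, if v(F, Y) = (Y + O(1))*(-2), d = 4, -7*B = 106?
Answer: -4134/7 ≈ -590.57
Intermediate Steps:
B = -106/7 (B = -1/7*106 = -106/7 ≈ -15.143)
O(E) = 4
v(F, Y) = -8 - 2*Y (v(F, Y) = (Y + 4)*(-2) = (4 + Y)*(-2) = -8 - 2*Y)
R(k) = -8 - 2*k
(57 + R(j(3)))*B = (57 + (-8 - 2*5))*(-106/7) = (57 + (-8 - 10))*(-106/7) = (57 - 18)*(-106/7) = 39*(-106/7) = -4134/7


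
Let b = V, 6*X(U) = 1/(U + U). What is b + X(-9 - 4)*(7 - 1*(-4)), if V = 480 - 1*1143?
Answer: -103439/156 ≈ -663.07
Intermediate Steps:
V = -663 (V = 480 - 1143 = -663)
X(U) = 1/(12*U) (X(U) = 1/(6*(U + U)) = 1/(6*((2*U))) = (1/(2*U))/6 = 1/(12*U))
b = -663
b + X(-9 - 4)*(7 - 1*(-4)) = -663 + (1/(12*(-9 - 4)))*(7 - 1*(-4)) = -663 + ((1/12)/(-13))*(7 + 4) = -663 + ((1/12)*(-1/13))*11 = -663 - 1/156*11 = -663 - 11/156 = -103439/156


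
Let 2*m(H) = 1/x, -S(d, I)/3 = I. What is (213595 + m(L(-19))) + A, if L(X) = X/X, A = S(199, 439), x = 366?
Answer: 155387497/732 ≈ 2.1228e+5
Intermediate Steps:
S(d, I) = -3*I
A = -1317 (A = -3*439 = -1317)
L(X) = 1
m(H) = 1/732 (m(H) = (1/2)/366 = (1/2)*(1/366) = 1/732)
(213595 + m(L(-19))) + A = (213595 + 1/732) - 1317 = 156351541/732 - 1317 = 155387497/732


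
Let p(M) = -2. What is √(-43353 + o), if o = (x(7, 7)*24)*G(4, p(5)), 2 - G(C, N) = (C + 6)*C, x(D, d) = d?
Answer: I*√49737 ≈ 223.02*I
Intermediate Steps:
G(C, N) = 2 - C*(6 + C) (G(C, N) = 2 - (C + 6)*C = 2 - (6 + C)*C = 2 - C*(6 + C))
o = -6384 (o = (7*24)*(2 - 1*4² - 6*4) = 168*(2 - 1*16 - 24) = 168*(2 - 16 - 24) = 168*(-38) = -6384)
√(-43353 + o) = √(-43353 - 6384) = √(-49737) = I*√49737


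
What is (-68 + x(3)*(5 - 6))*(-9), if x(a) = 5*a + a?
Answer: 774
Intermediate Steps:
x(a) = 6*a
(-68 + x(3)*(5 - 6))*(-9) = (-68 + (6*3)*(5 - 6))*(-9) = (-68 + 18*(-1))*(-9) = (-68 - 18)*(-9) = -86*(-9) = 774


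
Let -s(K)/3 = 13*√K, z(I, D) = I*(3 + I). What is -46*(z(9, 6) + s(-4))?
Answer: -4968 + 3588*I ≈ -4968.0 + 3588.0*I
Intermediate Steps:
s(K) = -39*√K
-46*(z(9, 6) + s(-4)) = -46*(9*(3 + 9) - 78*I) = -46*(9*12 - 78*I) = -46*(108 - 78*I) = -4968 + 3588*I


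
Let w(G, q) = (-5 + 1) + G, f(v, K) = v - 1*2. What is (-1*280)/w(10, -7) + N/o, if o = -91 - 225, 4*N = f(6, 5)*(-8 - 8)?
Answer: -11048/237 ≈ -46.616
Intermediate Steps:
f(v, K) = -2 + v (f(v, K) = v - 2 = -2 + v)
w(G, q) = -4 + G
N = -16 (N = ((-2 + 6)*(-8 - 8))/4 = (4*(-16))/4 = (¼)*(-64) = -16)
o = -316
(-1*280)/w(10, -7) + N/o = (-1*280)/(-4 + 10) - 16/(-316) = -280/6 - 16*(-1/316) = -280*⅙ + 4/79 = -140/3 + 4/79 = -11048/237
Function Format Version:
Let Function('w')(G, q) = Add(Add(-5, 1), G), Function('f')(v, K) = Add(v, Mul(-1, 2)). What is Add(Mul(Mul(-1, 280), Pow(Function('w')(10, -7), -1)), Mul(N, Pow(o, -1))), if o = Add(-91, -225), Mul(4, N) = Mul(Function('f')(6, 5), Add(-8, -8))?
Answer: Rational(-11048, 237) ≈ -46.616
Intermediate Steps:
Function('f')(v, K) = Add(-2, v) (Function('f')(v, K) = Add(v, -2) = Add(-2, v))
Function('w')(G, q) = Add(-4, G)
N = -16 (N = Mul(Rational(1, 4), Mul(Add(-2, 6), Add(-8, -8))) = Mul(Rational(1, 4), Mul(4, -16)) = Mul(Rational(1, 4), -64) = -16)
o = -316
Add(Mul(Mul(-1, 280), Pow(Function('w')(10, -7), -1)), Mul(N, Pow(o, -1))) = Add(Mul(Mul(-1, 280), Pow(Add(-4, 10), -1)), Mul(-16, Pow(-316, -1))) = Add(Mul(-280, Pow(6, -1)), Mul(-16, Rational(-1, 316))) = Add(Mul(-280, Rational(1, 6)), Rational(4, 79)) = Add(Rational(-140, 3), Rational(4, 79)) = Rational(-11048, 237)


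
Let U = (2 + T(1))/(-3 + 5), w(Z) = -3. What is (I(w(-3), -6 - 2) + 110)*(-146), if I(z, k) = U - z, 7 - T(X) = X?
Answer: -17082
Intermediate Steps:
T(X) = 7 - X
U = 4 (U = (2 + (7 - 1*1))/(-3 + 5) = (2 + (7 - 1))/2 = (2 + 6)*(½) = 8*(½) = 4)
I(z, k) = 4 - z
(I(w(-3), -6 - 2) + 110)*(-146) = ((4 - 1*(-3)) + 110)*(-146) = ((4 + 3) + 110)*(-146) = (7 + 110)*(-146) = 117*(-146) = -17082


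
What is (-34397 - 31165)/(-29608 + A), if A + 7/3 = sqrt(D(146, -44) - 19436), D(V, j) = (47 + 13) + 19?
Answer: 8735907033/3945560387 + 295029*I*sqrt(19357)/3945560387 ≈ 2.2141 + 0.010403*I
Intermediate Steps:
D(V, j) = 79 (D(V, j) = 60 + 19 = 79)
A = -7/3 + I*sqrt(19357) (A = -7/3 + sqrt(79 - 19436) = -7/3 + sqrt(-19357) = -7/3 + I*sqrt(19357) ≈ -2.3333 + 139.13*I)
(-34397 - 31165)/(-29608 + A) = (-34397 - 31165)/(-29608 + (-7/3 + I*sqrt(19357))) = -65562/(-88831/3 + I*sqrt(19357))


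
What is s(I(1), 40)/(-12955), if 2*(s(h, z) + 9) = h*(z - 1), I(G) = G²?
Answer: -21/25910 ≈ -0.00081050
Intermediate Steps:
s(h, z) = -9 + h*(-1 + z)/2 (s(h, z) = -9 + (h*(z - 1))/2 = -9 + (h*(-1 + z))/2 = -9 + h*(-1 + z)/2)
s(I(1), 40)/(-12955) = (-9 - ½*1² + (½)*1²*40)/(-12955) = (-9 - ½*1 + (½)*1*40)*(-1/12955) = (-9 - ½ + 20)*(-1/12955) = (21/2)*(-1/12955) = -21/25910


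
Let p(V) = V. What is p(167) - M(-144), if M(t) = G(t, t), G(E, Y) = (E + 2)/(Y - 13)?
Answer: 26077/157 ≈ 166.10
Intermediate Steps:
G(E, Y) = (2 + E)/(-13 + Y)
M(t) = (2 + t)/(-13 + t)
p(167) - M(-144) = 167 - (2 - 144)/(-13 - 144) = 167 - (-142)/(-157) = 167 - (-1)*(-142)/157 = 167 - 1*142/157 = 167 - 142/157 = 26077/157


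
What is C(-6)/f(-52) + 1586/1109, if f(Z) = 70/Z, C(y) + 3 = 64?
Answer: -1703364/38815 ≈ -43.884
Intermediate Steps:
C(y) = 61 (C(y) = -3 + 64 = 61)
C(-6)/f(-52) + 1586/1109 = 61/((70/(-52))) + 1586/1109 = 61/((70*(-1/52))) + 1586*(1/1109) = 61/(-35/26) + 1586/1109 = 61*(-26/35) + 1586/1109 = -1586/35 + 1586/1109 = -1703364/38815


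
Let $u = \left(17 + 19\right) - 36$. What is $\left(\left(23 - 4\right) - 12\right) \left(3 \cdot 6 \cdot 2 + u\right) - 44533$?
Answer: $-44281$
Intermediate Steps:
$u = 0$ ($u = 36 - 36 = 0$)
$\left(\left(23 - 4\right) - 12\right) \left(3 \cdot 6 \cdot 2 + u\right) - 44533 = \left(\left(23 - 4\right) - 12\right) \left(3 \cdot 6 \cdot 2 + 0\right) - 44533 = \left(19 - 12\right) \left(18 \cdot 2 + 0\right) - 44533 = 7 \left(36 + 0\right) - 44533 = 7 \cdot 36 - 44533 = 252 - 44533 = -44281$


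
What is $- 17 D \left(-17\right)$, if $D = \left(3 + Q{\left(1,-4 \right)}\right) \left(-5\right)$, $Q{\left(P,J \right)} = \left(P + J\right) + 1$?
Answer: $-1445$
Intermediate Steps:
$Q{\left(P,J \right)} = 1 + J + P$ ($Q{\left(P,J \right)} = \left(J + P\right) + 1 = 1 + J + P$)
$D = -5$ ($D = \left(3 + \left(1 - 4 + 1\right)\right) \left(-5\right) = \left(3 - 2\right) \left(-5\right) = 1 \left(-5\right) = -5$)
$- 17 D \left(-17\right) = \left(-17\right) \left(-5\right) \left(-17\right) = 85 \left(-17\right) = -1445$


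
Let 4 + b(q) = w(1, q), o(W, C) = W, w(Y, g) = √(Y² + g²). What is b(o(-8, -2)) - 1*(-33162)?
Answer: 33158 + √65 ≈ 33166.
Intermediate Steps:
b(q) = -4 + √(1 + q²) (b(q) = -4 + √(1² + q²) = -4 + √(1 + q²))
b(o(-8, -2)) - 1*(-33162) = (-4 + √(1 + (-8)²)) - 1*(-33162) = (-4 + √(1 + 64)) + 33162 = (-4 + √65) + 33162 = 33158 + √65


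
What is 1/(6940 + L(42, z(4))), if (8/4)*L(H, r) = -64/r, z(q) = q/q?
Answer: 1/6908 ≈ 0.00014476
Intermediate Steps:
z(q) = 1
L(H, r) = -32/r (L(H, r) = (-64/r)/2 = -32/r)
1/(6940 + L(42, z(4))) = 1/(6940 - 32/1) = 1/(6940 - 32*1) = 1/(6940 - 32) = 1/6908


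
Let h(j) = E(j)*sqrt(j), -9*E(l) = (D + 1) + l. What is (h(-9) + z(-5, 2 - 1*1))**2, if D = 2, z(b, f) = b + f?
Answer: 12 - 16*I ≈ 12.0 - 16.0*I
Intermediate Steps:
E(l) = -1/3 - l/9 (E(l) = -((2 + 1) + l)/9 = -(3 + l)/9 = -1/3 - l/9)
h(j) = sqrt(j)*(-1/3 - j/9) (h(j) = (-1/3 - j/9)*sqrt(j) = sqrt(j)*(-1/3 - j/9))
(h(-9) + z(-5, 2 - 1*1))**2 = (sqrt(-9)*(-3 - 1*(-9))/9 + (-5 + (2 - 1*1)))**2 = ((3*I)*(-3 + 9)/9 + (-5 + (2 - 1)))**2 = ((1/9)*(3*I)*6 + (-5 + 1))**2 = (2*I - 4)**2 = (-4 + 2*I)**2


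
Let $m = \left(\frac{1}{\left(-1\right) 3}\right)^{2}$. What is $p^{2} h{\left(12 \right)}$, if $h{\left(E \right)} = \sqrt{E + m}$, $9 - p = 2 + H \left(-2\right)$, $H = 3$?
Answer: $\frac{169 \sqrt{109}}{3} \approx 588.14$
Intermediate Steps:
$p = 13$ ($p = 9 - \left(2 + 3 \left(-2\right)\right) = 9 - \left(2 - 6\right) = 9 - -4 = 9 + 4 = 13$)
$m = \frac{1}{9}$ ($m = \left(\frac{1}{-3}\right)^{2} = \left(- \frac{1}{3}\right)^{2} = \frac{1}{9} \approx 0.11111$)
$h{\left(E \right)} = \sqrt{\frac{1}{9} + E}$ ($h{\left(E \right)} = \sqrt{E + \frac{1}{9}} = \sqrt{\frac{1}{9} + E}$)
$p^{2} h{\left(12 \right)} = 13^{2} \frac{\sqrt{1 + 9 \cdot 12}}{3} = 169 \frac{\sqrt{1 + 108}}{3} = 169 \frac{\sqrt{109}}{3} = \frac{169 \sqrt{109}}{3}$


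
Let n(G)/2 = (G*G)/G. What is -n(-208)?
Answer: 416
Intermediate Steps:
n(G) = 2*G (n(G) = 2*((G*G)/G) = 2*(G²/G) = 2*G)
-n(-208) = -2*(-208) = -1*(-416) = 416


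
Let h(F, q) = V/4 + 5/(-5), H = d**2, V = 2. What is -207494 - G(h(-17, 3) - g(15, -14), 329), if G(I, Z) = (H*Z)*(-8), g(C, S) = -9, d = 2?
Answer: -196966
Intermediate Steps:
H = 4 (H = 2**2 = 4)
h(F, q) = -1/2 (h(F, q) = 2/4 + 5/(-5) = 2*(1/4) + 5*(-1/5) = 1/2 - 1 = -1/2)
G(I, Z) = -32*Z (G(I, Z) = (4*Z)*(-8) = -32*Z)
-207494 - G(h(-17, 3) - g(15, -14), 329) = -207494 - (-32)*329 = -207494 - 1*(-10528) = -207494 + 10528 = -196966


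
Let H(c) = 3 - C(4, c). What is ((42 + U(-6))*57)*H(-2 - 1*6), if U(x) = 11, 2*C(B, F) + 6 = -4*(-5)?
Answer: -12084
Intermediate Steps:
C(B, F) = 7 (C(B, F) = -3 + (-4*(-5))/2 = -3 + (½)*20 = -3 + 10 = 7)
H(c) = -4 (H(c) = 3 - 1*7 = 3 - 7 = -4)
((42 + U(-6))*57)*H(-2 - 1*6) = ((42 + 11)*57)*(-4) = (53*57)*(-4) = 3021*(-4) = -12084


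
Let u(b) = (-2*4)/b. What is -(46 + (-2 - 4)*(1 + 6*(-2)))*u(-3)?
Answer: -896/3 ≈ -298.67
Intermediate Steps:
u(b) = -8/b
-(46 + (-2 - 4)*(1 + 6*(-2)))*u(-3) = -(46 + (-2 - 4)*(1 + 6*(-2)))*(-8/(-3)) = -(46 - 6*(1 - 12))*(-8*(-⅓)) = -(46 - 6*(-11))*8/3 = -(46 + 66)*8/3 = -112*8/3 = -1*896/3 = -896/3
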